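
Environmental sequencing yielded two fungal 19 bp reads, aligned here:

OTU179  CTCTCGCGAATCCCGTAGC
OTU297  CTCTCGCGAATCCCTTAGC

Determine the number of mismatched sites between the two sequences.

1

A single mismatch occurs at site 15 (G→T).
That gives 1 mismatch out of 19 aligned sites, so the Hamming distance is 1.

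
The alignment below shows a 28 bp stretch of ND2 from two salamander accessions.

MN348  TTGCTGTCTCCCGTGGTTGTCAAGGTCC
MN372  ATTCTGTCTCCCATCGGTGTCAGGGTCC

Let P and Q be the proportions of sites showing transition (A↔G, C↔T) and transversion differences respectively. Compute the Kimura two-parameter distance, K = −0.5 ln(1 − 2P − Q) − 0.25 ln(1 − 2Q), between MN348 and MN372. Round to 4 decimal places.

0.2524

Differing sites — 1:T/A (Tv); 3:G/T (Tv); 13:G/A (Ti); 15:G/C (Tv); 17:T/G (Tv); 23:A/G (Ti).
Of the 6 differences, 2 transitions and 4 transversions over 28 sites: P = 2/28 = 0.071429, Q = 4/28 = 0.142857.
d = −0.5·ln(0.714285) − 0.25·ln(0.714286) = −0.5·(-0.336473) − 0.25·(-0.336472) = 0.2524.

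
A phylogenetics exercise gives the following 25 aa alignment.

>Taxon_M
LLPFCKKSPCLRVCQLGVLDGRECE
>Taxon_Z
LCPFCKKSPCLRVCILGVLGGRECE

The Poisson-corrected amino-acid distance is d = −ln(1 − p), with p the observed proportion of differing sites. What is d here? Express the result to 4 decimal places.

The sequences differ at positions 2 (L/C), 15 (Q/I), 20 (D/G).
p = 3/25 = 0.120000.
d = −ln(1 − 0.120000) = −ln(0.880000) = 0.1278.

0.1278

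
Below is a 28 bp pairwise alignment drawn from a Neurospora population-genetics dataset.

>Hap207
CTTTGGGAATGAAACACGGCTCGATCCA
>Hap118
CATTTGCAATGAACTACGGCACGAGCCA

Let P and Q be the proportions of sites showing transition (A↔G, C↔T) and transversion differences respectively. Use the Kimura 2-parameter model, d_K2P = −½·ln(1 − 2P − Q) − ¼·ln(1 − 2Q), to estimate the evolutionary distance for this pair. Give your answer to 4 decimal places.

Mismatches occur at site 2 (T/A, transversion), site 5 (G/T, transversion), site 7 (G/C, transversion), site 14 (A/C, transversion), site 15 (C/T, transition), site 21 (T/A, transversion), site 25 (T/G, transversion).
Of the 7 differences, 1 transition and 6 transversions over 28 sites: P = 1/28 = 0.035714, Q = 6/28 = 0.214286.
d = −0.5·ln(0.714286) − 0.25·ln(0.571428) = −0.5·(-0.336472) − 0.25·(-0.559617) = 0.3081.

0.3081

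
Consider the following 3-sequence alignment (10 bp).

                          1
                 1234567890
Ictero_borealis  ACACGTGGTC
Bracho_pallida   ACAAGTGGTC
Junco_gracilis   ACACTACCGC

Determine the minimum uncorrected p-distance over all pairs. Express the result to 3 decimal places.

0.100

Pairwise Hamming distances:
  Ictero_borealis vs Bracho_pallida: 1
  Ictero_borealis vs Junco_gracilis: 5
  Bracho_pallida vs Junco_gracilis: 6
The smallest is 1 mismatch, between Ictero_borealis and Bracho_pallida; p = 1/10 = 0.100.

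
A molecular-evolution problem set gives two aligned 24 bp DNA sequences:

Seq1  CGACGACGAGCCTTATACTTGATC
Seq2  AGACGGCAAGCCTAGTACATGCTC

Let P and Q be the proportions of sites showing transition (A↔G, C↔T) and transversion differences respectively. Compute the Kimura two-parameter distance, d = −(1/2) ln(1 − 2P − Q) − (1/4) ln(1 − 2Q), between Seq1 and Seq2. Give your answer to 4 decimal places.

Mismatches occur at site 1 (C→A, transversion), site 6 (A→G, transition), site 8 (G→A, transition), site 14 (T→A, transversion), site 15 (A→G, transition), site 19 (T→A, transversion), site 22 (A→C, transversion).
Of the 7 differences, 3 transitions and 4 transversions over 24 sites: P = 3/24 = 0.125000, Q = 4/24 = 0.166667.
d = −0.5·ln(0.583333) − 0.25·ln(0.666666) = −0.5·(-0.538997) − 0.25·(-0.405466) = 0.3709.

0.3709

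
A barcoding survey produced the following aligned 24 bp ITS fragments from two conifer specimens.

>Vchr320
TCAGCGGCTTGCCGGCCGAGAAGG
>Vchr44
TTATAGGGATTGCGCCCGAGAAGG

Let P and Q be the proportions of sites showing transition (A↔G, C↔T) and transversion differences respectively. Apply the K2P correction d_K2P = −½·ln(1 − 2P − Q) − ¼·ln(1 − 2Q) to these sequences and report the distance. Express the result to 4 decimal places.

The sequences differ at positions 2 (C/T, transition), 4 (G/T, transversion), 5 (C/A, transversion), 8 (C/G, transversion), 9 (T/A, transversion), 11 (G/T, transversion), 12 (C/G, transversion), 15 (G/C, transversion).
Of the 8 differences, 1 transition and 7 transversions over 24 sites: P = 1/24 = 0.041667, Q = 7/24 = 0.291667.
d = −0.5·ln(0.624999) − 0.25·ln(0.416666) = −0.5·(-0.470005) − 0.25·(-0.875470) = 0.4539.

0.4539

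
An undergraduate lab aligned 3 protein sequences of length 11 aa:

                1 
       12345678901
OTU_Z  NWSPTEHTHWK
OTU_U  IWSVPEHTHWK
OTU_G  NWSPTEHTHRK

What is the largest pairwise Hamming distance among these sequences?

4

Pairwise Hamming distances:
  OTU_Z vs OTU_U: 3
  OTU_Z vs OTU_G: 1
  OTU_U vs OTU_G: 4
The largest is 4, between OTU_U and OTU_G.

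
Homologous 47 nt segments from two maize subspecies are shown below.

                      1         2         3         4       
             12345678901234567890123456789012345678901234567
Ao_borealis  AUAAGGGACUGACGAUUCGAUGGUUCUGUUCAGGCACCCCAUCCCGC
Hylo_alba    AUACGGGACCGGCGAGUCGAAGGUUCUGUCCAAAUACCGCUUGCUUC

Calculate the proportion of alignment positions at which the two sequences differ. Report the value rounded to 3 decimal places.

0.298

The sequences differ at positions 4 (A/C), 10 (U/C), 12 (A/G), 16 (U/G), 21 (U/A), 30 (U/C), 33 (G/A), 34 (G/A), 35 (C/U), 39 (C/G), 41 (A/U), 43 (C/G), 45 (C/U), 46 (G/U).
There are 14 differences over 47 sites, so p = 14/47 = 0.298.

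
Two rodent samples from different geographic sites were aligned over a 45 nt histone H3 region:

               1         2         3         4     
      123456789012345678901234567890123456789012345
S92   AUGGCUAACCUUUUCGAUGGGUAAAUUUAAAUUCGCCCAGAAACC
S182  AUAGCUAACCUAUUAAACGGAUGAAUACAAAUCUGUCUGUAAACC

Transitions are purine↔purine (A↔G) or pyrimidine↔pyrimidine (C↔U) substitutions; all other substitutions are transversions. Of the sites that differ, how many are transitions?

The sequences differ at positions 3 (G/A, transition), 12 (U/A, transversion), 15 (C/A, transversion), 16 (G/A, transition), 18 (U/C, transition), 21 (G/A, transition), 23 (A/G, transition), 27 (U/A, transversion), 28 (U/C, transition), 33 (U/C, transition), 34 (C/U, transition), 36 (C/U, transition), 38 (C/U, transition), 39 (A/G, transition), 40 (G/U, transversion).
Of the 15 differences, 11 transitions and 4 transversions, so the answer is 11.

11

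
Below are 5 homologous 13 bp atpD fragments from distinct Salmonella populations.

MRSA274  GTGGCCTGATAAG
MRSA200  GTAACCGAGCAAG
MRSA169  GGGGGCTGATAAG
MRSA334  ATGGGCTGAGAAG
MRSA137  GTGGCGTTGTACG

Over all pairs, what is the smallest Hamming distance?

2

Pairwise Hamming distances:
  MRSA274 vs MRSA200: 6
  MRSA274 vs MRSA169: 2
  MRSA274 vs MRSA334: 3
  MRSA274 vs MRSA137: 4
  MRSA200 vs MRSA169: 8
  MRSA200 vs MRSA334: 8
  MRSA200 vs MRSA137: 7
  MRSA169 vs MRSA334: 3
  MRSA169 vs MRSA137: 6
  MRSA334 vs MRSA137: 7
The smallest is 2, between MRSA274 and MRSA169.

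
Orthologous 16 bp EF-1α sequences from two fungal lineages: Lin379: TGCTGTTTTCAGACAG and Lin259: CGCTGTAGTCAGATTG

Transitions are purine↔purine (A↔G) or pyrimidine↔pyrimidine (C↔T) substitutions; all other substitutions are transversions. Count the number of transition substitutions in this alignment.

Differing sites — 1:T/C (Ti); 7:T/A (Tv); 8:T/G (Tv); 14:C/T (Ti); 15:A/T (Tv).
Of the 5 differences, 2 transitions and 3 transversions, so the answer is 2.

2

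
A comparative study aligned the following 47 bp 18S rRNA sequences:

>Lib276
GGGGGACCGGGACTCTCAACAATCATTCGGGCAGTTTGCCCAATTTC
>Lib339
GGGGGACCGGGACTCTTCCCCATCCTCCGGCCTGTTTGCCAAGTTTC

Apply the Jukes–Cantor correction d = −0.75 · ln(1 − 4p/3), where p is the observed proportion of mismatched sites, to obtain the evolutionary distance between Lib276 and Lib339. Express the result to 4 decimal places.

0.2502

Mismatches occur at site 17 (C/T), site 18 (A/C), site 19 (A/C), site 21 (A/C), site 25 (A/C), site 27 (T/C), site 31 (G/C), site 33 (A/T), site 41 (C/A), site 43 (A/G).
p = 10/47 = 0.212766.
d = −0.75 · ln(1 − (4/3)·0.212766) = −0.75 · ln(0.716312) = −0.75 · (-0.333639) = 0.2502.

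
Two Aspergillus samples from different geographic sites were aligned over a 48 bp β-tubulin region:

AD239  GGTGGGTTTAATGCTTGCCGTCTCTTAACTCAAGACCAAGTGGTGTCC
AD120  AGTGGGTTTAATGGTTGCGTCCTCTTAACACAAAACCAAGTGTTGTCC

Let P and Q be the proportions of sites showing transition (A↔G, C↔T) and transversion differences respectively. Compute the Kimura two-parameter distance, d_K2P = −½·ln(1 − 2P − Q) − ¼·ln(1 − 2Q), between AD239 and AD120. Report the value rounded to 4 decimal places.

0.1885

Mismatches occur at site 1 (G/A, transition), site 14 (C/G, transversion), site 19 (C/G, transversion), site 20 (G/T, transversion), site 21 (T/C, transition), site 30 (T/A, transversion), site 34 (G/A, transition), site 43 (G/T, transversion).
Of the 8 differences, 3 transitions and 5 transversions over 48 sites: P = 3/48 = 0.062500, Q = 5/48 = 0.104167.
d = −0.5·ln(0.770833) − 0.25·ln(0.791666) = −0.5·(-0.260284) − 0.25·(-0.233616) = 0.1885.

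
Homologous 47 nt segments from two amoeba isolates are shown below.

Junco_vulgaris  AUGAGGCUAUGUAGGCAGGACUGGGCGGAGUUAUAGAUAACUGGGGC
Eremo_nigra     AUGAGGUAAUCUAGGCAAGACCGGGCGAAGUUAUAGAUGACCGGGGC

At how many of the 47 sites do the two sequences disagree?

8

Mismatches occur at site 7 (C↔U), site 8 (U↔A), site 11 (G↔C), site 18 (G↔A), site 22 (U↔C), site 28 (G↔A), site 39 (A↔G), site 42 (U↔C).
That gives 8 mismatches out of 47 aligned sites, so the Hamming distance is 8.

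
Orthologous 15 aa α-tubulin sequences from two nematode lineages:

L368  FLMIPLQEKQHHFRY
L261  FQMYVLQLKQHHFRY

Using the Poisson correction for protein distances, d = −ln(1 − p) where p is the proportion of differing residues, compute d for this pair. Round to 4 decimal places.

Differing sites — 2:L/Q; 4:I/Y; 5:P/V; 8:E/L.
p = 4/15 = 0.266667.
d = −ln(1 − 0.266667) = −ln(0.733333) = 0.3102.

0.3102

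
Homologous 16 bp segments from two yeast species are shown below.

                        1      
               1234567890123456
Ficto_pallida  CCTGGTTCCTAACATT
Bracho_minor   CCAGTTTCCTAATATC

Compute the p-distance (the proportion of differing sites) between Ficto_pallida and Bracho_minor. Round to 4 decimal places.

0.2500

Differing sites — 3:T/A; 5:G/T; 13:C/T; 16:T/C.
There are 4 differences over 16 sites, so p = 4/16 = 0.2500.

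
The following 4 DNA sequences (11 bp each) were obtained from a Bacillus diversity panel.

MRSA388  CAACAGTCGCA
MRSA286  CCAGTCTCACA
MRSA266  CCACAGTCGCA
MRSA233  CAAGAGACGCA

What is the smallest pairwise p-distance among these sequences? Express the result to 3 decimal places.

Pairwise Hamming distances:
  MRSA388 vs MRSA286: 5
  MRSA388 vs MRSA266: 1
  MRSA388 vs MRSA233: 2
  MRSA286 vs MRSA266: 4
  MRSA286 vs MRSA233: 5
  MRSA266 vs MRSA233: 3
The smallest is 1 mismatch, between MRSA388 and MRSA266; p = 1/11 = 0.091.

0.091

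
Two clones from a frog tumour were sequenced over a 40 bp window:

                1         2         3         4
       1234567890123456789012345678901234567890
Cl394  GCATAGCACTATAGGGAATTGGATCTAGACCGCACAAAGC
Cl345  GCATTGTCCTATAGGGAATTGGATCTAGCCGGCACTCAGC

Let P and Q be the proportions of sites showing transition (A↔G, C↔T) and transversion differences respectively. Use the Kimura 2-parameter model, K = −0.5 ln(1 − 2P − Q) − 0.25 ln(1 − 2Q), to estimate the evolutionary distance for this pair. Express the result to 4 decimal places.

Differing sites — 5:A/T (Tv); 7:C/T (Ti); 8:A/C (Tv); 29:A/C (Tv); 31:C/G (Tv); 36:A/T (Tv); 37:A/C (Tv).
Of the 7 differences, 1 transition and 6 transversions over 40 sites: P = 1/40 = 0.025000, Q = 6/40 = 0.150000.
d = −0.5·ln(0.800000) − 0.25·ln(0.700000) = −0.5·(-0.223144) − 0.25·(-0.356675) = 0.2007.

0.2007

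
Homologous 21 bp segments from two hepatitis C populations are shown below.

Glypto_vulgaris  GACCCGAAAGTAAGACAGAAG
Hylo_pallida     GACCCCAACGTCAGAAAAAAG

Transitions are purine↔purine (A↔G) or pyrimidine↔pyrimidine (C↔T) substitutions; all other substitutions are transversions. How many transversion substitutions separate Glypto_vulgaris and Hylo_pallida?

4

Differing sites — 6:G/C (Tv); 9:A/C (Tv); 12:A/C (Tv); 16:C/A (Tv); 18:G/A (Ti).
Of the 5 differences, 1 transition and 4 transversions, so the answer is 4.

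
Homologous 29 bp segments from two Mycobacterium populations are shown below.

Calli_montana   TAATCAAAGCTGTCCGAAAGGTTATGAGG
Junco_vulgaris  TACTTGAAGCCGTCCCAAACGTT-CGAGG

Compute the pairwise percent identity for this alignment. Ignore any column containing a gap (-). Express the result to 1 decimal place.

Excluding the 1 gap column leaves 28 comparable sites.
The sequences differ at positions 3 (A/C), 5 (C/T), 6 (A/G), 11 (T/C), 16 (G/C), 20 (G/C), 25 (T/C).
21 of the 28 comparable sites match, so the percent identity is 21/28 × 100 = 75.0%.

75.0%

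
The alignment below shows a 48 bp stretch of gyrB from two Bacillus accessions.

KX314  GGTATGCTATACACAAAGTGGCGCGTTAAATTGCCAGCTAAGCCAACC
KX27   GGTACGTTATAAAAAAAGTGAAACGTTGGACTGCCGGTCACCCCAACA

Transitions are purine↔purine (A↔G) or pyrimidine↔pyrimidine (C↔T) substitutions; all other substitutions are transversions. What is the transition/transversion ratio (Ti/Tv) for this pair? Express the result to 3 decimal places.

1.667

The sequences differ at positions 5 (T/C, transition), 7 (C/T, transition), 12 (C/A, transversion), 14 (C/A, transversion), 21 (G/A, transition), 22 (C/A, transversion), 23 (G/A, transition), 28 (A/G, transition), 29 (A/G, transition), 31 (T/C, transition), 36 (A/G, transition), 38 (C/T, transition), 39 (T/C, transition), 41 (A/C, transversion), 42 (G/C, transversion), 48 (C/A, transversion).
Of the 16 differences, 10 transitions and 6 transversions, so Ti/Tv = 10/6 = 1.667.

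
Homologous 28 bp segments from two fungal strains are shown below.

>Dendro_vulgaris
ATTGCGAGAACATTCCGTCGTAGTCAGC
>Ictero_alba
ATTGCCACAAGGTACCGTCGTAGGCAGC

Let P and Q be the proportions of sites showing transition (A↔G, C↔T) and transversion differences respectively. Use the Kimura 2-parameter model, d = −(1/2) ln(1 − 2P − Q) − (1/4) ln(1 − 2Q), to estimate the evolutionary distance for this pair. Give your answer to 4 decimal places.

0.2543

Mismatches occur at site 6 (G↔C, transversion), site 8 (G↔C, transversion), site 11 (C↔G, transversion), site 12 (A↔G, transition), site 14 (T↔A, transversion), site 24 (T↔G, transversion).
Of the 6 differences, 1 transition and 5 transversions over 28 sites: P = 1/28 = 0.035714, Q = 5/28 = 0.178571.
d = −0.5·ln(0.750001) − 0.25·ln(0.642858) = −0.5·(-0.287681) − 0.25·(-0.441831) = 0.2543.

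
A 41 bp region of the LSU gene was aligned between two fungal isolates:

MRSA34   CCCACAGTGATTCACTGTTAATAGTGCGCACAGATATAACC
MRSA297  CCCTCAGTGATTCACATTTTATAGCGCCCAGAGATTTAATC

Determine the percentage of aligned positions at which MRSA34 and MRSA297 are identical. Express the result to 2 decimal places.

Mismatches occur at site 4 (A↔T), site 16 (T↔A), site 17 (G↔T), site 20 (A↔T), site 25 (T↔C), site 28 (G↔C), site 31 (C↔G), site 36 (A↔T), site 40 (C↔T).
32 of the 41 sites match, so the percent identity is 32/41 × 100 = 78.05%.

78.05%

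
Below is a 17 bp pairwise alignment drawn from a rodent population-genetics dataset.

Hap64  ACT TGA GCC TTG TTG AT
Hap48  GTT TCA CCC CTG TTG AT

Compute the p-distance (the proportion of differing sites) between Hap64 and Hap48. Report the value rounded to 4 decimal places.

Mismatches occur at site 1 (A→G), site 2 (C→T), site 5 (G→C), site 7 (G→C), site 10 (T→C).
There are 5 differences over 17 sites, so p = 5/17 = 0.2941.

0.2941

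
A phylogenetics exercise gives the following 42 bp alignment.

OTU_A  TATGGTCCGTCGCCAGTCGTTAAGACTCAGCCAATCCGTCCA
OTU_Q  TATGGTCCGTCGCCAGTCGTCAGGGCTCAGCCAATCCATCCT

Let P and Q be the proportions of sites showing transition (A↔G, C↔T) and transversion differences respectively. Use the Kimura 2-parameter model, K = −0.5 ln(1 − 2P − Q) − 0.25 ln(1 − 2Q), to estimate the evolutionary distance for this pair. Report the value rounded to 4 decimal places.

The sequences differ at positions 21 (T/C, transition), 23 (A/G, transition), 25 (A/G, transition), 38 (G/A, transition), 42 (A/T, transversion).
Of the 5 differences, 4 transitions and 1 transversion over 42 sites: P = 4/42 = 0.095238, Q = 1/42 = 0.023810.
d = −0.5·ln(0.785714) − 0.25·ln(0.952380) = −0.5·(-0.241162) − 0.25·(-0.048791) = 0.1328.

0.1328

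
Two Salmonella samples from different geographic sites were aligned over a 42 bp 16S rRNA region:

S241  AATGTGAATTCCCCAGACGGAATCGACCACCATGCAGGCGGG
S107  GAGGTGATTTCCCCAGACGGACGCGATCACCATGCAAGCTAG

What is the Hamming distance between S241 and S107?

9

Differing sites — 1:A/G; 3:T/G; 8:A/T; 22:A/C; 23:T/G; 27:C/T; 37:G/A; 40:G/T; 41:G/A.
That gives 9 mismatches out of 42 aligned sites, so the Hamming distance is 9.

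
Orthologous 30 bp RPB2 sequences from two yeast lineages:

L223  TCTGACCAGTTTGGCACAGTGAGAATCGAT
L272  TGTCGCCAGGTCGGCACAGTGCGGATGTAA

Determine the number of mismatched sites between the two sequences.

10

Differing sites — 2:C/G; 4:G/C; 5:A/G; 10:T/G; 12:T/C; 22:A/C; 24:A/G; 27:C/G; 28:G/T; 30:T/A.
That gives 10 mismatches out of 30 aligned sites, so the Hamming distance is 10.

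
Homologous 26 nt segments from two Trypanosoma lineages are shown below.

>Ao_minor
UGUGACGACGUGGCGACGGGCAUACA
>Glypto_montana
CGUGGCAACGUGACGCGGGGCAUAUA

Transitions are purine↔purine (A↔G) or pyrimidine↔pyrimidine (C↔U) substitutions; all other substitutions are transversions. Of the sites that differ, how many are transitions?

5

Mismatches occur at site 1 (U↔C, transition), site 5 (A↔G, transition), site 7 (G↔A, transition), site 13 (G↔A, transition), site 16 (A↔C, transversion), site 17 (C↔G, transversion), site 25 (C↔U, transition).
Of the 7 differences, 5 transitions and 2 transversions, so the answer is 5.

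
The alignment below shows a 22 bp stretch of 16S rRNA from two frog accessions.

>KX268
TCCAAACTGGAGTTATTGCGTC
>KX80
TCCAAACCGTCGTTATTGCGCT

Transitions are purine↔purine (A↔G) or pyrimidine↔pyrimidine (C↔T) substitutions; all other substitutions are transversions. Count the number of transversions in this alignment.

Differing sites — 8:T/C (Ti); 10:G/T (Tv); 11:A/C (Tv); 21:T/C (Ti); 22:C/T (Ti).
Of the 5 differences, 3 transitions and 2 transversions, so the answer is 2.

2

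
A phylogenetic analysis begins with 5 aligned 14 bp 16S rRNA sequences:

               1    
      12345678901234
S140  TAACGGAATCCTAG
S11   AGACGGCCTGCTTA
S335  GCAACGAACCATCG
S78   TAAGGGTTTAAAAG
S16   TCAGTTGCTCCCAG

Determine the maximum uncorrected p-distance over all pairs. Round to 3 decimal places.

Pairwise Hamming distances:
  S140 vs S11: 7
  S140 vs S335: 7
  S140 vs S78: 6
  S140 vs S16: 7
  S11 vs S335: 11
  S11 vs S78: 10
  S11 vs S16: 10
  S335 vs S78: 10
  S335 vs S16: 10
  S78 vs S16: 8
The largest is 11 mismatches, between S11 and S335; p = 11/14 = 0.786.

0.786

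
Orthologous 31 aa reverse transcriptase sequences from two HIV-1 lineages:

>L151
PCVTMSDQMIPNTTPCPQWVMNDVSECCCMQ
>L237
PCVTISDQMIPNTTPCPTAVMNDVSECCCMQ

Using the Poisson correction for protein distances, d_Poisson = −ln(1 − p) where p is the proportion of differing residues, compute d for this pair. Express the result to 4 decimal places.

The sequences differ at positions 5 (M/I), 18 (Q/T), 19 (W/A).
p = 3/31 = 0.096774.
d = −ln(1 − 0.096774) = −ln(0.903226) = 0.1018.

0.1018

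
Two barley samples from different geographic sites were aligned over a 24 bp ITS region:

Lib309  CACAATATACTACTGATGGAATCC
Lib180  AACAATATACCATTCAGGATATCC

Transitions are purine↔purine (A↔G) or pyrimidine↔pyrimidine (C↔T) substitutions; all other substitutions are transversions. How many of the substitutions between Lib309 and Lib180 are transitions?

The sequences differ at positions 1 (C/A, transversion), 11 (T/C, transition), 13 (C/T, transition), 15 (G/C, transversion), 17 (T/G, transversion), 19 (G/A, transition), 20 (A/T, transversion).
Of the 7 differences, 3 transitions and 4 transversions, so the answer is 3.

3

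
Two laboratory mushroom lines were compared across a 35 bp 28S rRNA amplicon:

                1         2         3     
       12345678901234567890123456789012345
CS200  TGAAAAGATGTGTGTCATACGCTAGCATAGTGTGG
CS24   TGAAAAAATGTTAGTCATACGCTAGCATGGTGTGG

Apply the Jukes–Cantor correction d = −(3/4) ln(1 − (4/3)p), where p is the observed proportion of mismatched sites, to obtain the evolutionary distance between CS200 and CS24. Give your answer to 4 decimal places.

0.1240

Mismatches occur at site 7 (G↔A), site 12 (G↔T), site 13 (T↔A), site 29 (A↔G).
p = 4/35 = 0.114286.
d = −0.75 · ln(1 − (4/3)·0.114286) = −0.75 · ln(0.847619) = −0.75 · (-0.165324) = 0.1240.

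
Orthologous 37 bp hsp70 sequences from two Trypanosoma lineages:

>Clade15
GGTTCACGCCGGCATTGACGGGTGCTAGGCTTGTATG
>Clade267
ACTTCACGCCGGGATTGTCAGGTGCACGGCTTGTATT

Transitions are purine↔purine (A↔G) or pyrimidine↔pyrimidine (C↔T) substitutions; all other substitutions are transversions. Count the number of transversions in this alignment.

Differing sites — 1:G/A (Ti); 2:G/C (Tv); 13:C/G (Tv); 18:A/T (Tv); 20:G/A (Ti); 26:T/A (Tv); 27:A/C (Tv); 37:G/T (Tv).
Of the 8 differences, 2 transitions and 6 transversions, so the answer is 6.

6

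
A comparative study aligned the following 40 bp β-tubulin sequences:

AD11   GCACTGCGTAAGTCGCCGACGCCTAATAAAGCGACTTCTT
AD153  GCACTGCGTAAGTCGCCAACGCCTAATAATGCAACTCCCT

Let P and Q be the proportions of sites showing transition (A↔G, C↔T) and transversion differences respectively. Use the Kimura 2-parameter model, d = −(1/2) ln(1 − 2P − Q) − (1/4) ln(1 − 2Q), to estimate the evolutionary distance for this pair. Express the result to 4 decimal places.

The sequences differ at positions 18 (G/A, transition), 30 (A/T, transversion), 33 (G/A, transition), 37 (T/C, transition), 39 (T/C, transition).
Of the 5 differences, 4 transitions and 1 transversion over 40 sites: P = 4/40 = 0.100000, Q = 1/40 = 0.025000.
d = −0.5·ln(0.775000) − 0.25·ln(0.950000) = −0.5·(-0.254892) − 0.25·(-0.051293) = 0.1403.

0.1403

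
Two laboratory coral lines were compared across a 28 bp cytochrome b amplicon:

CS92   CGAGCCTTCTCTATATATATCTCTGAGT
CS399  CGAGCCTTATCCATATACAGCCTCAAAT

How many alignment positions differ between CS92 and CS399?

Differing sites — 9:C/A; 12:T/C; 18:T/C; 20:T/G; 22:T/C; 23:C/T; 24:T/C; 25:G/A; 27:G/A.
That gives 9 mismatches out of 28 aligned sites, so the Hamming distance is 9.

9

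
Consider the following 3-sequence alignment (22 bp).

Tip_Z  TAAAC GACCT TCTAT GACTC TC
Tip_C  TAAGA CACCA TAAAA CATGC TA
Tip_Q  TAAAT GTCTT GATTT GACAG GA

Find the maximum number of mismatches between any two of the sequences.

15

Pairwise Hamming distances:
  Tip_Z vs Tip_C: 11
  Tip_Z vs Tip_Q: 10
  Tip_C vs Tip_Q: 15
The largest is 15, between Tip_C and Tip_Q.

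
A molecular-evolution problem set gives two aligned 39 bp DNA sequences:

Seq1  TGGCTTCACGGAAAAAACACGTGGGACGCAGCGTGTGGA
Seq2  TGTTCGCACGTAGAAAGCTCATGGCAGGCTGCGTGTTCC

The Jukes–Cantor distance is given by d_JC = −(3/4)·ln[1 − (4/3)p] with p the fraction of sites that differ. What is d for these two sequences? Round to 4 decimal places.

0.5393

Differing sites — 3:G/T; 4:C/T; 5:T/C; 6:T/G; 11:G/T; 13:A/G; 17:A/G; 19:A/T; 21:G/A; 25:G/C; 27:C/G; 30:A/T; 37:G/T; 38:G/C; 39:A/C.
p = 15/39 = 0.384615.
d = −0.75 · ln(1 − (4/3)·0.384615) = −0.75 · ln(0.487180) = −0.75 · (-0.719122) = 0.5393.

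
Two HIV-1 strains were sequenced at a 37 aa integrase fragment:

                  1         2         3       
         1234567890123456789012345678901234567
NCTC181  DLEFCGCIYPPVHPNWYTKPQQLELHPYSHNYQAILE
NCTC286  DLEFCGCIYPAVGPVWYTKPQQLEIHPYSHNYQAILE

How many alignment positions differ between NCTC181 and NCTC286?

The sequences differ at positions 11 (P/A), 13 (H/G), 15 (N/V), 25 (L/I).
That gives 4 mismatches out of 37 aligned sites, so the Hamming distance is 4.

4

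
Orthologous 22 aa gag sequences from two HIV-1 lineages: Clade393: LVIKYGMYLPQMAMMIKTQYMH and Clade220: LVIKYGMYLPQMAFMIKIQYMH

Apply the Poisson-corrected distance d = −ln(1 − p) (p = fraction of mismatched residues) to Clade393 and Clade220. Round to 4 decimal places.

0.0953

Differing sites — 14:M/F; 18:T/I.
p = 2/22 = 0.090909.
d = −ln(1 − 0.090909) = −ln(0.909091) = 0.0953.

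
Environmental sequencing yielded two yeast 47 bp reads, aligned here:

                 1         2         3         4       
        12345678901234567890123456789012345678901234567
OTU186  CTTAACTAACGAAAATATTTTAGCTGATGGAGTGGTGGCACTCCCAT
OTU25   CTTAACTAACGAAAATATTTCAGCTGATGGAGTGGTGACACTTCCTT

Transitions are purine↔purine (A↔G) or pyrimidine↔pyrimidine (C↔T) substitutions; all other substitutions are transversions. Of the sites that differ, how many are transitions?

3

The sequences differ at positions 21 (T/C, transition), 38 (G/A, transition), 43 (C/T, transition), 46 (A/T, transversion).
Of the 4 differences, 3 transitions and 1 transversion, so the answer is 3.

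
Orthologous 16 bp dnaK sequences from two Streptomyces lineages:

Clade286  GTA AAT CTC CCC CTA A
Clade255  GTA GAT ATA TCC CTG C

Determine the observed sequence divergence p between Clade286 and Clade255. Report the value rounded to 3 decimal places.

0.375

Mismatches occur at site 4 (A→G), site 7 (C→A), site 9 (C→A), site 10 (C→T), site 15 (A→G), site 16 (A→C).
There are 6 differences over 16 sites, so p = 6/16 = 0.375.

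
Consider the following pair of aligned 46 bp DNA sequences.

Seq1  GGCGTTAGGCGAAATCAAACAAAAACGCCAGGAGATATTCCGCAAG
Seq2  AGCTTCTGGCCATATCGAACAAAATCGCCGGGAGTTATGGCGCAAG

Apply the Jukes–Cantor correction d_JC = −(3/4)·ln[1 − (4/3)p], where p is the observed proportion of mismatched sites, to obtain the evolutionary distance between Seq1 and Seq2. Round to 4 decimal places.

The sequences differ at positions 1 (G/A), 4 (G/T), 6 (T/C), 7 (A/T), 11 (G/C), 13 (A/T), 17 (A/G), 25 (A/T), 30 (A/G), 35 (A/T), 39 (T/G), 40 (C/G).
p = 12/46 = 0.260870.
d = −0.75 · ln(1 − (4/3)·0.260870) = −0.75 · ln(0.652173) = −0.75 · (-0.427445) = 0.3206.

0.3206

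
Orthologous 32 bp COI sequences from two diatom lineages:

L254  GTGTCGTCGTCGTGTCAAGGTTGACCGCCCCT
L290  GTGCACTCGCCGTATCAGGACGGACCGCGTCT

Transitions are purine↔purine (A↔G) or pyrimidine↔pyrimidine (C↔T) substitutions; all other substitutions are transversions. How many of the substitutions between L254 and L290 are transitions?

The sequences differ at positions 4 (T/C, transition), 5 (C/A, transversion), 6 (G/C, transversion), 10 (T/C, transition), 14 (G/A, transition), 18 (A/G, transition), 20 (G/A, transition), 21 (T/C, transition), 22 (T/G, transversion), 29 (C/G, transversion), 30 (C/T, transition).
Of the 11 differences, 7 transitions and 4 transversions, so the answer is 7.

7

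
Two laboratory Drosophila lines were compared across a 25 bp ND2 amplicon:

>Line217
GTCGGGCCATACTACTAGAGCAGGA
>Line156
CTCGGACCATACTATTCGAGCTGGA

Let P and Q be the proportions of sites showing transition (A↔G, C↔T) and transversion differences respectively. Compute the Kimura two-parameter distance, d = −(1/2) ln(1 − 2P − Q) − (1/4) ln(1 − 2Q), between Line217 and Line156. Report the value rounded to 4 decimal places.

0.2329

The sequences differ at positions 1 (G/C, transversion), 6 (G/A, transition), 15 (C/T, transition), 17 (A/C, transversion), 22 (A/T, transversion).
Of the 5 differences, 2 transitions and 3 transversions over 25 sites: P = 2/25 = 0.080000, Q = 3/25 = 0.120000.
d = −0.5·ln(0.720000) − 0.25·ln(0.760000) = −0.5·(-0.328504) − 0.25·(-0.274437) = 0.2329.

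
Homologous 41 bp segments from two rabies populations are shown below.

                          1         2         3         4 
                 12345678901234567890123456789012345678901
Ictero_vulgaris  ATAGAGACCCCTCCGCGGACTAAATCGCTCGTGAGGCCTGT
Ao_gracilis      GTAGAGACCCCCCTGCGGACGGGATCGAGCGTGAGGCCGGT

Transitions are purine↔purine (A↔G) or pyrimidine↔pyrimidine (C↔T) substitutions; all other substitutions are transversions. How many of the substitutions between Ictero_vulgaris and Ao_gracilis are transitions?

5

Differing sites — 1:A/G (Ti); 12:T/C (Ti); 14:C/T (Ti); 21:T/G (Tv); 22:A/G (Ti); 23:A/G (Ti); 28:C/A (Tv); 29:T/G (Tv); 39:T/G (Tv).
Of the 9 differences, 5 transitions and 4 transversions, so the answer is 5.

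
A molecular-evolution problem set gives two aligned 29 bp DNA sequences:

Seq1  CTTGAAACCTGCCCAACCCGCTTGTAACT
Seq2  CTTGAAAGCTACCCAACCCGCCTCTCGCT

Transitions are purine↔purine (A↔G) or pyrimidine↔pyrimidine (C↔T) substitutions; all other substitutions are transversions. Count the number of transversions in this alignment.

Differing sites — 8:C/G (Tv); 11:G/A (Ti); 22:T/C (Ti); 24:G/C (Tv); 26:A/C (Tv); 27:A/G (Ti).
Of the 6 differences, 3 transitions and 3 transversions, so the answer is 3.

3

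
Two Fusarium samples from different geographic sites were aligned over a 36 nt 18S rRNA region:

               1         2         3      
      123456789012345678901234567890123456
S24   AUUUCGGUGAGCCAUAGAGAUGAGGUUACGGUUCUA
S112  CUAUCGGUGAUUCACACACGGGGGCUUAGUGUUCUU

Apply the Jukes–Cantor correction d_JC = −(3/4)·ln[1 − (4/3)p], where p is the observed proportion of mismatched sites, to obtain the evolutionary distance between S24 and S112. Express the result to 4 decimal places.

0.5482

Mismatches occur at site 1 (A→C), site 3 (U→A), site 11 (G→U), site 12 (C→U), site 15 (U→C), site 17 (G→C), site 19 (G→C), site 20 (A→G), site 21 (U→G), site 23 (A→G), site 25 (G→C), site 29 (C→G), site 30 (G→U), site 36 (A→U).
p = 14/36 = 0.388889.
d = −0.75 · ln(1 − (4/3)·0.388889) = −0.75 · ln(0.481481) = −0.75 · (-0.730889) = 0.5482.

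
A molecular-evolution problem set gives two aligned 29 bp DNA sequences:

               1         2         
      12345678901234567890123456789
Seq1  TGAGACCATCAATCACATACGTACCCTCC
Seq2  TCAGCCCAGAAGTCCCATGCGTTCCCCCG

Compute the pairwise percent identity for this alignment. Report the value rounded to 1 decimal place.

65.5%

Differing sites — 2:G/C; 5:A/C; 9:T/G; 10:C/A; 12:A/G; 15:A/C; 19:A/G; 23:A/T; 27:T/C; 29:C/G.
19 of the 29 sites match, so the percent identity is 19/29 × 100 = 65.5%.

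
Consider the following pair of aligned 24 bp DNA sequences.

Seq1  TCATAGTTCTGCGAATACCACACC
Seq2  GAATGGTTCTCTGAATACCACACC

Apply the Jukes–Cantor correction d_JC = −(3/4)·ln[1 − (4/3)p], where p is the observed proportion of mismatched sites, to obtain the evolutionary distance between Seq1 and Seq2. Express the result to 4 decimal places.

Mismatches occur at site 1 (T↔G), site 2 (C↔A), site 5 (A↔G), site 11 (G↔C), site 12 (C↔T).
p = 5/24 = 0.208333.
d = −0.75 · ln(1 − (4/3)·0.208333) = −0.75 · ln(0.722223) = −0.75 · (-0.325421) = 0.2441.

0.2441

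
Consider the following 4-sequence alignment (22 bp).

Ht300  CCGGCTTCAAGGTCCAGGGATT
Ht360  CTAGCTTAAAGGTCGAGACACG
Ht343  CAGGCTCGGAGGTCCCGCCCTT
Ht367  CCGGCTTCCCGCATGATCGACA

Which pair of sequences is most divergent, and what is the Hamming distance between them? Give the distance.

15

Pairwise Hamming distances:
  Ht300 vs Ht360: 8
  Ht300 vs Ht343: 8
  Ht300 vs Ht367: 10
  Ht360 vs Ht343: 11
  Ht360 vs Ht367: 12
  Ht343 vs Ht367: 15
The largest is 15, between Ht343 and Ht367.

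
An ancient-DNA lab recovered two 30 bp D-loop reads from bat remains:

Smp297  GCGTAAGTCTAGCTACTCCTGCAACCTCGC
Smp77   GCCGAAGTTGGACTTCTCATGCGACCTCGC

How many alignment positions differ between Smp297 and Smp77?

Mismatches occur at site 3 (G/C), site 4 (T/G), site 9 (C/T), site 10 (T/G), site 11 (A/G), site 12 (G/A), site 15 (A/T), site 19 (C/A), site 23 (A/G).
That gives 9 mismatches out of 30 aligned sites, so the Hamming distance is 9.

9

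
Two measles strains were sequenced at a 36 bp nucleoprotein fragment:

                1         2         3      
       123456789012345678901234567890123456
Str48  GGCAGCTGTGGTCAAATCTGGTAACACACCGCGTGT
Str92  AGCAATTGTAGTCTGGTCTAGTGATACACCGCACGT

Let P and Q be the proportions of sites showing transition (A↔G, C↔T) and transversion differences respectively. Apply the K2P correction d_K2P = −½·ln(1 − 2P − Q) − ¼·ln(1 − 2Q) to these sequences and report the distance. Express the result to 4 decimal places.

0.5236

Mismatches occur at site 1 (G→A, transition), site 5 (G→A, transition), site 6 (C→T, transition), site 10 (G→A, transition), site 14 (A→T, transversion), site 15 (A→G, transition), site 16 (A→G, transition), site 20 (G→A, transition), site 23 (A→G, transition), site 25 (C→T, transition), site 33 (G→A, transition), site 34 (T→C, transition).
Of the 12 differences, 11 transitions and 1 transversion over 36 sites: P = 11/36 = 0.305556, Q = 1/36 = 0.027778.
d = −0.5·ln(0.361110) − 0.25·ln(0.944444) = −0.5·(-1.018573) − 0.25·(-0.057159) = 0.5236.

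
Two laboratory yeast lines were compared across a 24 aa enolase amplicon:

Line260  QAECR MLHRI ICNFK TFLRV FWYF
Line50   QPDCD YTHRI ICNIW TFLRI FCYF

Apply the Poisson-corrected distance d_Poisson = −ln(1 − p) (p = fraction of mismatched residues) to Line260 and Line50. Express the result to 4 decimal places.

0.4700

The sequences differ at positions 2 (A/P), 3 (E/D), 5 (R/D), 6 (M/Y), 7 (L/T), 14 (F/I), 15 (K/W), 20 (V/I), 22 (W/C).
p = 9/24 = 0.375000.
d = −ln(1 − 0.375000) = −ln(0.625000) = 0.4700.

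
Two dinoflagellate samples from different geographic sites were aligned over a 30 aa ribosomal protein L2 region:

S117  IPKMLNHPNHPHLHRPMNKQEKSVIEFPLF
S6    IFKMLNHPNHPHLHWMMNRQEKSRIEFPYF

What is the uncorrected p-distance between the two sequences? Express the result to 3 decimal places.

The sequences differ at positions 2 (P/F), 15 (R/W), 16 (P/M), 19 (K/R), 24 (V/R), 29 (L/Y).
There are 6 differences over 30 sites, so p = 6/30 = 0.200.

0.200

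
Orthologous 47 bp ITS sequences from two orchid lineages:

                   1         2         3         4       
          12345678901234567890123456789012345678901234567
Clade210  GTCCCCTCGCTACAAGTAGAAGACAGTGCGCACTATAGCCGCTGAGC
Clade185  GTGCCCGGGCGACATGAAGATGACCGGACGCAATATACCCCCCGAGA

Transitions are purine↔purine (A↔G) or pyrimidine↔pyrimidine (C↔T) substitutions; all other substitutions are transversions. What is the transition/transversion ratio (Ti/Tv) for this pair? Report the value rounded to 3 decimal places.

0.154

Mismatches occur at site 3 (C/G, transversion), site 7 (T/G, transversion), site 8 (C/G, transversion), site 11 (T/G, transversion), site 15 (A/T, transversion), site 17 (T/A, transversion), site 21 (A/T, transversion), site 25 (A/C, transversion), site 27 (T/G, transversion), site 28 (G/A, transition), site 33 (C/A, transversion), site 38 (G/C, transversion), site 41 (G/C, transversion), site 43 (T/C, transition), site 47 (C/A, transversion).
Of the 15 differences, 2 transitions and 13 transversions, so Ti/Tv = 2/13 = 0.154.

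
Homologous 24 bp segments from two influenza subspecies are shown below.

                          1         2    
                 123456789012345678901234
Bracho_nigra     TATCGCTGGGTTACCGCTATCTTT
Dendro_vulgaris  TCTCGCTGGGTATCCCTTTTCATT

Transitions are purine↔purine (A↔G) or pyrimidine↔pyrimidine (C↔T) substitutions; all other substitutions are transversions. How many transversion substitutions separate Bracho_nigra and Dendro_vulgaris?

Mismatches occur at site 2 (A/C, transversion), site 12 (T/A, transversion), site 13 (A/T, transversion), site 16 (G/C, transversion), site 17 (C/T, transition), site 19 (A/T, transversion), site 22 (T/A, transversion).
Of the 7 differences, 1 transition and 6 transversions, so the answer is 6.

6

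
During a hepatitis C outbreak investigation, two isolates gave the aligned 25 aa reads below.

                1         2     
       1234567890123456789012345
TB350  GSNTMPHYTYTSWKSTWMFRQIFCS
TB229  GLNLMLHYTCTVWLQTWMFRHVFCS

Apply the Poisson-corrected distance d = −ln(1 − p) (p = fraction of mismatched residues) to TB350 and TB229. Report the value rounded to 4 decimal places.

0.4463

Mismatches occur at site 2 (S↔L), site 4 (T↔L), site 6 (P↔L), site 10 (Y↔C), site 12 (S↔V), site 14 (K↔L), site 15 (S↔Q), site 21 (Q↔H), site 22 (I↔V).
p = 9/25 = 0.360000.
d = −ln(1 − 0.360000) = −ln(0.640000) = 0.4463.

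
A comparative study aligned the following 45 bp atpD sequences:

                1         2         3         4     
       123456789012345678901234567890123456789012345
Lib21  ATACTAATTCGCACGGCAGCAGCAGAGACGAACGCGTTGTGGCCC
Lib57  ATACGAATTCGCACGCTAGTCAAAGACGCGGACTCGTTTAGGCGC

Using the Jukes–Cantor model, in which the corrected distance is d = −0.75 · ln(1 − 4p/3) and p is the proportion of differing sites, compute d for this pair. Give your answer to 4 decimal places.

The sequences differ at positions 5 (T/G), 16 (G/C), 17 (C/T), 20 (C/T), 21 (A/C), 22 (G/A), 23 (C/A), 27 (G/C), 28 (A/G), 31 (A/G), 34 (G/T), 39 (G/T), 40 (T/A), 44 (C/G).
p = 14/45 = 0.311111.
d = −0.75 · ln(1 − (4/3)·0.311111) = −0.75 · ln(0.585185) = −0.75 · (-0.535827) = 0.4019.

0.4019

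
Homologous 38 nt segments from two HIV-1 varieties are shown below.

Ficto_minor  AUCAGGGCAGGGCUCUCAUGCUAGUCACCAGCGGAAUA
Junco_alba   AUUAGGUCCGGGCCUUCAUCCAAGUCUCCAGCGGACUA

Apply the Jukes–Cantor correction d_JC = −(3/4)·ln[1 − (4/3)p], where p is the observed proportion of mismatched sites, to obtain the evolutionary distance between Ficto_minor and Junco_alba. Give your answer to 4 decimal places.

0.2846

The sequences differ at positions 3 (C/U), 7 (G/U), 9 (A/C), 14 (U/C), 15 (C/U), 20 (G/C), 22 (U/A), 27 (A/U), 36 (A/C).
p = 9/38 = 0.236842.
d = −0.75 · ln(1 − (4/3)·0.236842) = −0.75 · ln(0.684211) = −0.75 · (-0.379489) = 0.2846.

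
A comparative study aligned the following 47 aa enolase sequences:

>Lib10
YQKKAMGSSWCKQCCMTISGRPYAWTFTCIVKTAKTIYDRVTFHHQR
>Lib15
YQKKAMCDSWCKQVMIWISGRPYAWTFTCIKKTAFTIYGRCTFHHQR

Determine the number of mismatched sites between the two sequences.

10

Mismatches occur at site 7 (G/C), site 8 (S/D), site 14 (C/V), site 15 (C/M), site 16 (M/I), site 17 (T/W), site 31 (V/K), site 35 (K/F), site 39 (D/G), site 41 (V/C).
That gives 10 mismatches out of 47 aligned sites, so the Hamming distance is 10.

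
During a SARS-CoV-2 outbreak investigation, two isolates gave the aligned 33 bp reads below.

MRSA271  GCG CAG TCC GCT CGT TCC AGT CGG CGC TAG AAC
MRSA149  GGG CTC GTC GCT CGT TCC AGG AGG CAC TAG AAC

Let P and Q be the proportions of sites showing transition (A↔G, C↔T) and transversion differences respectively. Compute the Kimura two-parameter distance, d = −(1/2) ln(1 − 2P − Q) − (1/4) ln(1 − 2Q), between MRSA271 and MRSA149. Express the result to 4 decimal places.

0.2935

The sequences differ at positions 2 (C/G, transversion), 5 (A/T, transversion), 6 (G/C, transversion), 7 (T/G, transversion), 8 (C/T, transition), 21 (T/G, transversion), 22 (C/A, transversion), 26 (G/A, transition).
Of the 8 differences, 2 transitions and 6 transversions over 33 sites: P = 2/33 = 0.060606, Q = 6/33 = 0.181818.
d = −0.5·ln(0.696970) − 0.25·ln(0.636364) = −0.5·(-0.361013) − 0.25·(-0.451985) = 0.2935.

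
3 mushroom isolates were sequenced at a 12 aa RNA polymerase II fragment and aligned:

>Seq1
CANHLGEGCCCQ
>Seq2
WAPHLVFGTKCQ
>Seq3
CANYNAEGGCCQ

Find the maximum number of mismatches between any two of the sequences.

Pairwise Hamming distances:
  Seq1 vs Seq2: 6
  Seq1 vs Seq3: 4
  Seq2 vs Seq3: 8
The largest is 8, between Seq2 and Seq3.

8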